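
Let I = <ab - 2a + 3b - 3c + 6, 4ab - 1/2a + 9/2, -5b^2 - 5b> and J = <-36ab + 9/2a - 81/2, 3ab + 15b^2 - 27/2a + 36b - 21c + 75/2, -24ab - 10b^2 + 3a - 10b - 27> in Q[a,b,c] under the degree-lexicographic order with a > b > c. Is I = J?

Yes, the ideals are equal.

Since reduced Gröbner bases are canonical representatives of ideals under a given ordering, it suffices to compute and compare them.
Buchberger on the first generating set:
f_1 = ab - 2a + 3b - 3c + 6, LT = ab.
f_2 = 4ab - 1/2a + 9/2, LT = ab.
f_3 = -5b^2 - 5b, LT = b^2.

S(f_1,f_2): lcm = ab. S = -15/8a + 3b - 3c + 39/8.
  leading term a: no divisor's leading term divides it; move -15/8a to the remainder.
  leading term b: no divisor's leading term divides it; move 3b to the remainder.
  leading term c: no divisor's leading term divides it; move -3c to the remainder.
  leading term 1: no divisor's leading term divides it; move 39/8 to the remainder.
  remainder -15/8a + 3b - 3c + 39/8 ≠ 0; add g_4 = -15/8a + 3b - 3c + 39/8 to the basis.

S(f_1,f_3): lcm = ab^2. S = -3ab + 3b^2 - 3bc + 6b.
  leading term ab: subtract (-3)·f_1 from -3ab + 3b^2 - 3bc + 6b → 3b^2 - 3bc - 6a + 15b - 9c + 18
  leading term b^2: subtract (-3/5)·f_3 from 3b^2 - 3bc - 6a + 15b - 9c + 18 → -3bc - 6a + 12b - 9c + 18
  leading term bc: no divisor's leading term divides it; move -3bc to the remainder.
  leading term a: subtract (16/5)·g_4 from -6a + 12b - 9c + 18 → 12/5b + 3/5c + 12/5
  leading term b: no divisor's leading term divides it; move 12/5b to the remainder.
  leading term c: no divisor's leading term divides it; move 3/5c to the remainder.
  leading term 1: no divisor's leading term divides it; move 12/5 to the remainder.
  remainder -3bc + 12/5b + 3/5c + 12/5 ≠ 0; add g_5 = -3bc + 12/5b + 3/5c + 12/5 to the basis.

S(f_2,f_3): lcm = ab^2. S = -9/8ab + 9/8b.
  leading term ab: subtract (-9/8)·f_1 from -9/8ab + 9/8b → -9/4a + 9/2b - 27/8c + 27/4
  leading term a: subtract (6/5)·g_4 from -9/4a + 9/2b - 27/8c + 27/4 → 9/10b + 9/40c + 9/10
  leading term b: no divisor's leading term divides it; move 9/10b to the remainder.
  leading term c: no divisor's leading term divides it; move 9/40c to the remainder.
  leading term 1: no divisor's leading term divides it; move 9/10 to the remainder.
  remainder 9/10b + 9/40c + 9/10 ≠ 0; add g_6 = 9/10b + 9/40c + 9/10 to the basis.

S(f_1,g_5): lcm = abc. S = 4/5ab - 9/5ac + 3bc - 3c^2 + 4/5a + 6c.
  leading term ab: subtract (4/5)·f_1 from 4/5ab - 9/5ac + 3bc - 3c^2 + 4/5a + 6c → -9/5ac + 3bc - 3c^2 + 12/5a - 12/5b + 42/5c - 24/5
  leading term ac: subtract (24/25c)·g_4 from -9/5ac + 3bc - 3c^2 + 12/5a - 12/5b + 42/5c - 24/5 → 3/25bc - 3/25c^2 + 12/5a - 12/5b + 93/25c - 24/5
  leading term bc: subtract (-1/25)·g_5 from 3/25bc - 3/25c^2 + 12/5a - 12/5b + 93/25c - 24/5 → -3/25c^2 + 12/5a - 288/125b + 468/125c - 588/125
  leading term c^2: no divisor's leading term divides it; move -3/25c^2 to the remainder.
  leading term a: subtract (-32/25)·g_4 from 12/5a - 288/125b + 468/125c - 588/125 → 192/125b - 12/125c + 192/125
  leading term b: subtract (128/75)·g_6 from 192/125b - 12/125c + 192/125 → -12/25c
  leading term c: no divisor's leading term divides it; move -12/25c to the remainder.
  remainder -3/25c^2 - 12/25c ≠ 0; add g_7 = -3/25c^2 - 12/25c to the basis.

The other S-polynomials (S(f_1,g_4), S(f_2,g_4), S(f_3,g_4), S(f_2,g_5), S(f_3,g_5), S(g_4,g_5), S(f_1,g_6), S(f_2,g_6), S(f_3,g_6), S(g_4,g_6), S(g_5,g_6), S(f_1,g_7), S(f_2,g_7), S(f_3,g_7), S(g_4,g_7), S(g_5,g_7), S(g_6,g_7)) all reduce to 0 modulo the current basis, so we have a Gröbner basis.
Inter-reduce: drop elements whose leading term is divisible by another's, tail-reduce, and make monic.
Reduced Gröbner basis: {c^2 + 4c, a + 2c - 1, b + 1/4c + 1}.

Buchberger on the second generating set:
h_1 = -36ab + 9/2a - 81/2, LT = ab.
h_2 = 3ab + 15b^2 - 27/2a + 36b - 21c + 75/2, LT = ab.
h_3 = -24ab - 10b^2 + 3a - 10b - 27, LT = ab.

S(h_1,h_2): lcm = ab. S = -5b^2 + 35/8a - 12b + 7c - 91/8.
  leading term b^2: no divisor's leading term divides it; move -5b^2 to the remainder.
  leading term a: no divisor's leading term divides it; move 35/8a to the remainder.
  leading term b: no divisor's leading term divides it; move -12b to the remainder.
  leading term c: no divisor's leading term divides it; move 7c to the remainder.
  leading term 1: no divisor's leading term divides it; move -91/8 to the remainder.
  remainder -5b^2 + 35/8a - 12b + 7c - 91/8 ≠ 0; add k_4 = -5b^2 + 35/8a - 12b + 7c - 91/8 to the basis.

S(h_1,h_3): lcm = ab. S = -5/12b^2 - 5/12b.
  leading term b^2: subtract (1/12)·k_4 from -5/12b^2 - 5/12b → -35/96a + 7/12b - 7/12c + 91/96
  leading term a: no divisor's leading term divides it; move -35/96a to the remainder.
  leading term b: no divisor's leading term divides it; move 7/12b to the remainder.
  leading term c: no divisor's leading term divides it; move -7/12c to the remainder.
  leading term 1: no divisor's leading term divides it; move 91/96 to the remainder.
  remainder -35/96a + 7/12b - 7/12c + 91/96 ≠ 0; add k_5 = -35/96a + 7/12b - 7/12c + 91/96 to the basis.

S(h_1,k_4): lcm = ab^2. S = 7/8a^2 - 101/40ab + 7/5ac - 91/40a + 9/8b.
  leading term a^2: subtract (-12/5a)·k_5 from 7/8a^2 - 101/40ab + 7/5ac - 91/40a + 9/8b → -9/8ab + 9/8b
  leading term ab: subtract (1/32)·h_1 from -9/8ab + 9/8b → -9/64a + 9/8b + 81/64
  leading term a: subtract (27/70)·k_5 from -9/64a + 9/8b + 81/64 → 9/10b + 9/40c + 9/10
  leading term b: no divisor's leading term divides it; move 9/10b to the remainder.
  leading term c: no divisor's leading term divides it; move 9/40c to the remainder.
  leading term 1: no divisor's leading term divides it; move 9/10 to the remainder.
  remainder 9/10b + 9/40c + 9/10 ≠ 0; add k_6 = 9/10b + 9/40c + 9/10 to the basis.

S(h_3,k_4): lcm = ab^2. S = 5/12b^3 + 7/8a^2 - 101/40ab + 7/5ac + 5/12b^2 - 91/40a + 9/8b.
  leading term b^3: subtract (-1/12b)·k_4 from 5/12b^3 + 7/8a^2 - 101/40ab + 7/5ac + 5/12b^2 - 91/40a + 9/8b → 7/8a^2 - 1037/480ab + 7/5ac - 7/12b^2 + 7/12bc - 91/40a + 17/96b
  leading term a^2: subtract (-12/5a)·k_5 from 7/8a^2 - 1037/480ab + 7/5ac - 7/12b^2 + 7/12bc - 91/40a + 17/96b → -73/96ab - 7/12b^2 + 7/12bc + 17/96b
  leading term ab: subtract (73/3456)·h_1 from -73/96ab - 7/12b^2 + 7/12bc + 17/96b → -7/12b^2 + 7/12bc - 73/768a + 17/96b + 219/256
  leading term b^2: subtract (7/60)·k_4 from -7/12b^2 + 7/12bc - 73/768a + 17/96b + 219/256 → 7/12bc - 155/256a + 757/480b - 49/60c + 8381/3840
  leading term bc: subtract (35/54c)·k_6 from 7/12bc - 155/256a + 757/480b - 49/60c + 8381/3840 → -7/48c^2 - 155/256a + 757/480b - 7/5c + 8381/3840
  leading term c^2: no divisor's leading term divides it; move -7/48c^2 to the remainder.
  leading term a: subtract (93/56)·k_5 from -155/256a + 757/480b - 7/5c + 8381/3840 → 73/120b - 69/160c + 73/120
  leading term b: subtract (73/108)·k_6 from 73/120b - 69/160c + 73/120 → -7/12c
  leading term c: no divisor's leading term divides it; move -7/12c to the remainder.
  remainder -7/48c^2 - 7/12c ≠ 0; add k_7 = -7/48c^2 - 7/12c to the basis.

The other S-polynomials (S(h_2,h_3), S(h_2,k_4), S(h_1,k_5), S(h_2,k_5), S(h_3,k_5), S(k_4,k_5), S(h_1,k_6), S(h_2,k_6), S(h_3,k_6), S(k_4,k_6), S(k_5,k_6), S(h_1,k_7), S(h_2,k_7), S(h_3,k_7), S(k_4,k_7), S(k_5,k_7), S(k_6,k_7)) all reduce to 0 modulo the current basis, so we have a Gröbner basis.
Inter-reduce: drop elements whose leading term is divisible by another's, tail-reduce, and make monic.
Reduced Gröbner basis: {c^2 + 4c, a + 2c - 1, b + 1/4c + 1}.

These coincide, so the ideals are equal.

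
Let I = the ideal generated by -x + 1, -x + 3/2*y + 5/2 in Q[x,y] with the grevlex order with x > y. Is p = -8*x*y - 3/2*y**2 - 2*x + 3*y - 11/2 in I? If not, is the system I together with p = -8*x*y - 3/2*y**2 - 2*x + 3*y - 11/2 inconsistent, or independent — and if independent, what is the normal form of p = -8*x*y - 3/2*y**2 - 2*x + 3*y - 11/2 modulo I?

First compute the reduced Gröbner basis of I by Buchberger's algorithm.
f_1 = -x + 1, LT = x.
f_2 = -x + 3/2*y + 5/2, LT = x.

S(f_1,f_2): lcm = x. S = 3/2*y + 3/2.
  leading term y: no divisor's leading term divides it; move 3/2*y to the remainder.
  leading term 1: no divisor's leading term divides it; move 3/2 to the remainder.
  remainder 3/2*y + 3/2 ≠ 0; add h_3 = 3/2*y + 3/2 to the basis.

The other S-polynomials (S(f_1,h_3), S(f_2,h_3)) all reduce to 0 modulo the current basis, so we have a Gröbner basis.
Inter-reduce: drop elements whose leading term is divisible by another's, tail-reduce, and make monic.
Reduced Gröbner basis: {x - 1, y + 1}.
Label its elements g_1 = x - 1, g_2 = y + 1.

Reduce p = -8*x*y - 3/2*y**2 - 2*x + 3*y - 11/2 modulo G:
  leading term x*y: subtract (-8*y)·g_1 from -8*x*y - 3/2*y**2 - 2*x + 3*y - 11/2 → -3/2*y**2 - 2*x - 5*y - 11/2
  leading term y**2: subtract (-3/2*y)·g_2 from -3/2*y**2 - 2*x - 5*y - 11/2 → -2*x - 7/2*y - 11/2
  leading term x: subtract (-2)·g_1 from -2*x - 7/2*y - 11/2 → -7/2*y - 15/2
  leading term y: subtract (-7/2)·g_2 from -7/2*y - 15/2 → -4
  leading term 1: no divisor's leading term divides it; move -4 to the remainder.
  normal form = -4.
The normal form is nonzero, so p ∉ I. Since p minus its normal form lies in I, I + (p) = I + (r) where r = -4; decide whether this ideal is the whole ring.
Here r = -4 is a nonzero constant, hence a unit: 1 ∈ I + (p), the Gröbner basis of I + (p) is {1}, and the enlarged system has no common solution — adjoining p is inconsistent.

The remainder on division by a Gröbner basis is unique — it is the normal form.

Adjoining -8*x*y - 3/2*y**2 - 2*x + 3*y - 11/2 makes the ideal the whole ring: the system is inconsistent.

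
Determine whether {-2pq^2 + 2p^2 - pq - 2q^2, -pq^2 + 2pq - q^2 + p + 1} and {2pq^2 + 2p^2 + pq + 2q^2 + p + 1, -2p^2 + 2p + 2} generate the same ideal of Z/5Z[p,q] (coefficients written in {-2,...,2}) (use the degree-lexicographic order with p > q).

Since reduced Gröbner bases are canonical representatives of ideals under a given ordering, it suffices to compute and compare them.
Buchberger on the first generating set:
f_1 = -2pq^2 + 2p^2 - pq - 2q^2, LT = pq^2.
f_2 = -pq^2 + 2pq - q^2 + p + 1, LT = pq^2.

S(f_1,f_2): lcm = pq^2. S = -p^2 + p + 1.
  reduce S modulo (f_1, f_2):
  remainder -p^2 + p + 1 ≠ 0; add g_3 = -p^2 + p + 1 to the basis.

S(f_1,g_3): lcm = p^2q^2. S = -p^3 - 2p^2q + 2pq^2 + q^2.
  reduce S modulo (f_1, f_2, g_3):
  remainder 2pq - q^2 - 2q + 1 ≠ 0; add g_4 = 2pq - q^2 - 2q + 1 to the basis.

S(f_1,g_4): lcm = pq^2. S = -2q^3 - p^2 - 2pq + 2q^2 + 2q.
  reduce S modulo (f_1, f_2, g_3, g_4):
  remainder -2q^3 + q^2 - p ≠ 0; add g_5 = -2q^3 + q^2 - p to the basis.

The other S-polynomials (S(f_2,g_3), S(f_2,g_4), S(g_3,g_4), S(f_1,g_5), S(f_2,g_5), S(g_3,g_5), S(g_4,g_5)) all reduce to 0 modulo the current basis, so we have a Gröbner basis.
Inter-reduce: drop elements whose leading term is divisible by another's, tail-reduce, and make monic.
Reduced Gröbner basis: {q^3 + 2q^2 - 2p, p^2 - p - 1, pq + 2q^2 - q - 2}.

Buchberger on the second generating set:
h_1 = 2pq^2 + 2p^2 + pq + 2q^2 + p + 1, LT = pq^2.
h_2 = -2p^2 + 2p + 2, LT = p^2.

S(h_1,h_2): lcm = p^2q^2. S = p^3 - 2p^2q + 2pq^2 - 2p^2 + q^2 - 2p.
  reduce S modulo (h_1, h_2):
  remainder 2pq - q^2 - 2q + 1 ≠ 0; add k_3 = 2pq - q^2 - 2q + 1 to the basis.

S(h_1,k_3): lcm = pq^2. S = -2q^3 + p^2 - 2pq + 2q^2 - 2p + 2q - 2.
  reduce S modulo (h_1, h_2, k_3):
  remainder -2q^3 + q^2 - p ≠ 0; add k_4 = -2q^3 + q^2 - p to the basis.

The other S-polynomials (S(h_2,k_3), S(h_1,k_4), S(h_2,k_4), S(k_3,k_4)) all reduce to 0 modulo the current basis, so we have a Gröbner basis.
Inter-reduce: drop elements whose leading term is divisible by another's, tail-reduce, and make monic.
Reduced Gröbner basis: {q^3 + 2q^2 - 2p, p^2 - p - 1, pq + 2q^2 - q - 2}.

These coincide, so the ideals are equal.

Yes, the ideals are equal.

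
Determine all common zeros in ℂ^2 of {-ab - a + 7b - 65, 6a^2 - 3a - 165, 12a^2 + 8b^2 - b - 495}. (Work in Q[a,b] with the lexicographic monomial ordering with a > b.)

Compute a lex Gröbner basis by Buchberger's algorithm.
f_1 = -ab - a + 7b - 65, LT = ab.
f_2 = 6a^2 - 3a - 165, LT = a^2.
f_3 = 12a^2 + 8b^2 - b - 495, LT = a^2.

S(f_1,f_2): lcm = a^2b. S = a^2 - 13/2ab + 65a + 55/2b.
  reduce S modulo (f_1, f_2, f_3):
  remainder 72a - 18b + 450 ≠ 0; add h_4 = 72a - 18b + 450 to the basis.

S(f_1,f_3): lcm = a^2b. S = a^2 - 7ab + 65a - 2/3b^3 + 1/12b^2 + 165/4b.
  reduce S modulo (f_1, f_2, f_3, h_4):
  remainder -2/3b^3 + 1/12b^2 + 83/8b + 235/8 ≠ 0; add h_5 = -2/3b^3 + 1/12b^2 + 83/8b + 235/8 to the basis.

S(f_2,f_3): lcm = a^2. S = -1/2a - 2/3b^2 + 1/12b + 55/4.
  reduce S modulo (f_1, f_2, f_3, h_4, h_5):
  remainder -2/3b^2 - 1/24b + 135/8 ≠ 0; add h_6 = -2/3b^2 - 1/24b + 135/8 to the basis.

S(f_1,h_4): lcm = ab. S = a + 1/4b^2 - 53/4b + 65.
  reduce S modulo (f_1, f_2, f_3, h_4, h_5, h_6):
  remainder -833/64b + 4165/64 ≠ 0; add h_7 = -833/64b + 4165/64 to the basis.

The other S-polynomials (S(f_2,h_4), S(f_3,h_4), S(f_1,h_5), S(f_2,h_5), S(f_3,h_5), S(h_4,h_5), S(f_1,h_6), S(f_2,h_6), S(f_3,h_6), S(h_4,h_6), S(h_5,h_6), S(f_1,h_7), S(f_2,h_7), S(f_3,h_7), S(h_4,h_7), S(h_5,h_7), S(h_6,h_7)) all reduce to 0 modulo the current basis, so we have a Gröbner basis.
Inter-reduce: drop elements whose leading term is divisible by another's, tail-reduce, and make monic.
Reduced Gröbner basis: {a + 5, b - 5}.

A lex Gröbner basis eliminates variables successively. Here b - 5 depends only on b, with roots {5}; lifting each root through the earlier basis elements recovers the full solutions.
  b = 5: the earlier basis element becomes a + 5 = 0, giving a = -5 — point (-5, 5).
A lex Gröbner basis triangularizes the system, enabling back-substitution.

{(-5, 5)}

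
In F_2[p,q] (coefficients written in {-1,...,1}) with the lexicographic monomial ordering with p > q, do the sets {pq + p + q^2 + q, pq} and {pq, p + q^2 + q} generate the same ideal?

Yes, the ideals are equal.

Since reduced Gröbner bases are canonical representatives of ideals under a given ordering, it suffices to compute and compare them.
Buchberger on the first generating set:
f_1 = pq + p + q^2 + q, LT = pq.
f_2 = pq, LT = pq.

S(f_1,f_2): lcm = pq. S = p + q^2 + q.
  leading term p: no divisor's leading term divides it; move p to the remainder.
  leading term q^2: no divisor's leading term divides it; move q^2 to the remainder.
  leading term q: no divisor's leading term divides it; move q to the remainder.
  remainder p + q^2 + q ≠ 0; add g_3 = p + q^2 + q to the basis.

S(f_1,g_3): lcm = pq. S = p + q^3 + q.
  leading term p: subtract (1)·g_3 from p + q^3 + q → q^3 + q^2
  leading term q^3: no divisor's leading term divides it; move q^3 to the remainder.
  leading term q^2: no divisor's leading term divides it; move q^2 to the remainder.
  remainder q^3 + q^2 ≠ 0; add g_4 = q^3 + q^2 to the basis.

The other S-polynomials (S(f_2,g_3), S(f_1,g_4), S(f_2,g_4), S(g_3,g_4)) all reduce to 0 modulo the current basis, so we have a Gröbner basis.
Inter-reduce: drop elements whose leading term is divisible by another's, tail-reduce, and make monic.
Reduced Gröbner basis: {p + q^2 + q, q^3 + q^2}.

Buchberger on the second generating set:
h_1 = pq, LT = pq.
h_2 = p + q^2 + q, LT = p.

S(h_1,h_2): lcm = pq. S = q^3 + q^2.
  leading term q^3: no divisor's leading term divides it; move q^3 to the remainder.
  leading term q^2: no divisor's leading term divides it; move q^2 to the remainder.
  remainder q^3 + q^2 ≠ 0; add k_3 = q^3 + q^2 to the basis.

The other S-polynomials (S(h_1,k_3), S(h_2,k_3)) all reduce to 0 modulo the current basis, so we have a Gröbner basis.
Inter-reduce: drop elements whose leading term is divisible by another's, tail-reduce, and make monic.
Reduced Gröbner basis: {p + q^2 + q, q^3 + q^2}.

The two bases agree; hence the ideals are identical.
The choice of monomial ordering does not affect the verdict — as long as both bases are computed under the same ordering, their equality decides ideal equality.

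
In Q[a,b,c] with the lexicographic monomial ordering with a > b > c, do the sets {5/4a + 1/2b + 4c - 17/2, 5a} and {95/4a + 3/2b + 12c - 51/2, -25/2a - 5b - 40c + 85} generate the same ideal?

Yes, the ideals are equal.

Two ideals are equal iff their reduced Gröbner bases coincide (the reduced basis is unique for a fixed ordering).
Buchberger on the first generating set:
f_1 = 5/4a + 1/2b + 4c - 17/2, LT = a.
f_2 = 5a, LT = a.

S(f_1,f_2): lcm = a. S = 2/5b + 16/5c - 34/5.
  leading term b: no divisor's leading term divides it; move 2/5b to the remainder.
  leading term c: no divisor's leading term divides it; move 16/5c to the remainder.
  leading term 1: no divisor's leading term divides it; move -34/5 to the remainder.
  remainder 2/5b + 16/5c - 34/5 ≠ 0; add g_3 = 2/5b + 16/5c - 34/5 to the basis.

The other S-polynomials (S(f_1,g_3), S(f_2,g_3)) all reduce to 0 modulo the current basis, so we have a Gröbner basis.
Inter-reduce: drop elements whose leading term is divisible by another's, tail-reduce, and make monic.
Reduced Gröbner basis: {a, b + 8c - 17}.

Buchberger on the second generating set:
h_1 = 95/4a + 3/2b + 12c - 51/2, LT = a.
h_2 = -25/2a - 5b - 40c + 85, LT = a.

S(h_1,h_2): lcm = a. S = -32/95b - 256/95c + 544/95.
  leading term b: no divisor's leading term divides it; move -32/95b to the remainder.
  leading term c: no divisor's leading term divides it; move -256/95c to the remainder.
  leading term 1: no divisor's leading term divides it; move 544/95 to the remainder.
  remainder -32/95b - 256/95c + 544/95 ≠ 0; add k_3 = -32/95b - 256/95c + 544/95 to the basis.

The other S-polynomials (S(h_1,k_3), S(h_2,k_3)) all reduce to 0 modulo the current basis, so we have a Gröbner basis.
Inter-reduce: drop elements whose leading term is divisible by another's, tail-reduce, and make monic.
Reduced Gröbner basis: {a, b + 8c - 17}.

Same reduced basis, so the two generating sets span the same ideal.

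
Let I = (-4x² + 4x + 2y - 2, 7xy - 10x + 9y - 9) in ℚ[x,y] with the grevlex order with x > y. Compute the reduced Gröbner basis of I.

G = {x² - x - ½y + ½, xy - 10/7x + 9/7y - 9/7, y² + 54/49x - 407/49y + 358/49}

f_1 = -4x² + 4x + 2y - 2, LT = x².
f_2 = 7xy - 10x + 9y - 9, LT = xy.

S(f_1,f_2): lcm = x²y. S = 10/7x² - 16/7xy - ½y² + 9/7x + ½y.
  reduce S modulo (f_1, f_2):
  remainder -½y² - 27/49x + 407/98y - 179/49 ≠ 0; add g_3 = -½y² - 27/49x + 407/98y - 179/49 to the basis.

The other S-polynomials (S(f_1,g_3), S(f_2,g_3)) all reduce to 0 modulo the current basis, so we have a Gröbner basis.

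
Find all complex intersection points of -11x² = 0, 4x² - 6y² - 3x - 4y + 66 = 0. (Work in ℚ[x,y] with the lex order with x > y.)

{(0, -11/3), (0, 3)}

Compute a lex Gröbner basis by Buchberger's algorithm.
f_1 = -11x², LT = x².
f_2 = 4x² - 3x - 6y² - 4y + 66, LT = x².

S(f_1,f_2): lcm = x². S = ¾x + 3/2y² + y - 33/2.
  leading term x: no divisor's leading term divides it; move ¾x to the remainder.
  leading term y²: no divisor's leading term divides it; move 3/2y² to the remainder.
  leading term y: no divisor's leading term divides it; move y to the remainder.
  leading term 1: no divisor's leading term divides it; move -33/2 to the remainder.
  remainder ¾x + 3/2y² + y - 33/2 ≠ 0; add h_3 = ¾x + 3/2y² + y - 33/2 to the basis.

S(f_1,h_3): lcm = x². S = -2xy² - 4/3xy + 22x.
  leading term xy²: subtract (-8/3y²)·h_3 from -2xy² - 4/3xy + 22x → -4/3xy + 22x + 4y⁴ + 8/3y³ - 44y²
  leading term xy: subtract (-16/9y)·h_3 from -4/3xy + 22x + 4y⁴ + 8/3y³ - 44y² → 22x + 4y⁴ + 16/3y³ - 380/9y² - 88/3y
  leading term x: subtract (88/3)·h_3 from 22x + 4y⁴ + 16/3y³ - 380/9y² - 88/3y → 4y⁴ + 16/3y³ - 776/9y² - 176/3y + 484
  leading term y⁴: no divisor's leading term divides it; move 4y⁴ to the remainder.
  leading term y³: no divisor's leading term divides it; move 16/3y³ to the remainder.
  leading term y²: no divisor's leading term divides it; move -776/9y² to the remainder.
  leading term y: no divisor's leading term divides it; move -176/3y to the remainder.
  leading term 1: no divisor's leading term divides it; move 484 to the remainder.
  remainder 4y⁴ + 16/3y³ - 776/9y² - 176/3y + 484 ≠ 0; add h_4 = 4y⁴ + 16/3y³ - 776/9y² - 176/3y + 484 to the basis.

The other S-polynomials (S(f_2,h_3), S(f_1,h_4), S(f_2,h_4), S(h_3,h_4)) all reduce to 0 modulo the current basis, so we have a Gröbner basis.
Inter-reduce: drop elements whose leading term is divisible by another's, tail-reduce, and make monic.
Reduced Gröbner basis: {x + 2y² + 4/3y - 22, y⁴ + 4/3y³ - 194/9y² - 44/3y + 121}.

From the last basis element, y⁴ + 4/3y³ - 194/9y² - 44/3y + 121 = 0, so y takes values in {-11/3, 3}. Each choice, substituted upward through the basis, yields the corresponding point(s) of the solution set.
  y = -11/3: the earlier basis element becomes x = 0, giving x = 0 — point (0, -11/3).
  y = 3: the earlier basis element becomes x = 0, giving x = 0 — point (0, 3).
Substituting each solution back into the original system confirms all equations vanish.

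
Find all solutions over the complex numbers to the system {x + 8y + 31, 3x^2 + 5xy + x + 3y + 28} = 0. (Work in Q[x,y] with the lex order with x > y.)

Compute a lex Gröbner basis by Buchberger's algorithm.
f_1 = x + 8y + 31, LT = x.
f_2 = 3x^2 + 5xy + x + 3y + 28, LT = x^2.

S(f_1,f_2): lcm = x^2. S = 19/3xy + 92/3x - y - 28/3.
  leading term xy: subtract (19/3y)·f_1 from 19/3xy + 92/3x - y - 28/3 → 92/3x - 152/3y^2 - 592/3y - 28/3
  leading term x: subtract (92/3)·f_1 from 92/3x - 152/3y^2 - 592/3y - 28/3 → -152/3y^2 - 1328/3y - 960
  leading term y^2: no divisor's leading term divides it; move -152/3y^2 to the remainder.
  leading term y: no divisor's leading term divides it; move -1328/3y to the remainder.
  leading term 1: no divisor's leading term divides it; move -960 to the remainder.
  remainder -152/3y^2 - 1328/3y - 960 ≠ 0; add h_3 = -152/3y^2 - 1328/3y - 960 to the basis.

The other S-polynomials (S(f_1,h_3), S(f_2,h_3)) all reduce to 0 modulo the current basis, so we have a Gröbner basis.
Inter-reduce: drop elements whose leading term is divisible by another's, tail-reduce, and make monic.
Reduced Gröbner basis: {x + 8y + 31, y^2 + 166/19y + 360/19}.

A lex Gröbner basis eliminates variables successively. Here y^2 + 166/19y + 360/19 depends only on y, with roots {-90/19, -4}; lifting each root through the earlier basis elements recovers the full solutions.
  y = -90/19: the earlier basis element becomes x - 131/19 = 0, giving x = 131/19 — point (131/19, -90/19).
  y = -4: the earlier basis element becomes x - 1 = 0, giving x = 1 — point (1, -4).
Substituting each solution back into the original system confirms all equations vanish.

{(131/19, -90/19), (1, -4)}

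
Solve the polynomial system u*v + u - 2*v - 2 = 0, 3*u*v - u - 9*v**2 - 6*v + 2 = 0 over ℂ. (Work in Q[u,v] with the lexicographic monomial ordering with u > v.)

{(-1/4, -1), (2, 0)}

Compute a lex Gröbner basis by Buchberger's algorithm.
f_1 = u*v + u - 2*v - 2, LT = u*v.
f_2 = 3*u*v - u - 9*v**2 - 6*v + 2, LT = u*v.

S(f_1,f_2): lcm = u*v. S = 4/3*u + 3*v**2 - 8/3.
  leading term u: no divisor's leading term divides it; move 4/3*u to the remainder.
  leading term v**2: no divisor's leading term divides it; move 3*v**2 to the remainder.
  leading term 1: no divisor's leading term divides it; move -8/3 to the remainder.
  remainder 4/3*u + 3*v**2 - 8/3 ≠ 0; add h_3 = 4/3*u + 3*v**2 - 8/3 to the basis.

S(f_1,h_3): lcm = u*v. S = u - 9/4*v**3 - 2.
  leading term u: subtract (3/4)·h_3 from u - 9/4*v**3 - 2 → -9/4*v**3 - 9/4*v**2
  leading term v**3: no divisor's leading term divides it; move -9/4*v**3 to the remainder.
  leading term v**2: no divisor's leading term divides it; move -9/4*v**2 to the remainder.
  remainder -9/4*v**3 - 9/4*v**2 ≠ 0; add h_4 = -9/4*v**3 - 9/4*v**2 to the basis.

S(f_2,h_3): lcm = u*v. S = -1/3*u - 9/4*v**3 - 3*v**2 + 2/3.
  leading term u: subtract (-1/4)·h_3 from -1/3*u - 9/4*v**3 - 3*v**2 + 2/3 → -9/4*v**3 - 9/4*v**2
  leading term v**3: subtract (1)·h_4 from -9/4*v**3 - 9/4*v**2 → 0
  remainder 0.

S(f_1,h_4): lcm = u*v**3. S = -2*v**3 - 2*v**2.
  leading term v**3: subtract (8/9)·h_4 from -2*v**3 - 2*v**2 → 0
  remainder 0.

S(f_2,h_4): lcm = u*v**3. S = -4/3*u*v**2 - 3*v**4 - 2*v**3 + 2/3*v**2.
  leading term u*v**2: subtract (-4/3*v)·f_1 from -4/3*u*v**2 - 3*v**4 - 2*v**3 + 2/3*v**2 → 4/3*u*v - 3*v**4 - 2*v**3 - 2*v**2 - 8/3*v
  leading term u*v: subtract (4/3)·f_1 from 4/3*u*v - 3*v**4 - 2*v**3 - 2*v**2 - 8/3*v → -4/3*u - 3*v**4 - 2*v**3 - 2*v**2 + 8/3
  leading term u: subtract (-1)·h_3 from -4/3*u - 3*v**4 - 2*v**3 - 2*v**2 + 8/3 → -3*v**4 - 2*v**3 + v**2
  leading term v**4: subtract (4/3*v)·h_4 from -3*v**4 - 2*v**3 + v**2 → v**3 + v**2
  leading term v**3: subtract (-4/9)·h_4 from v**3 + v**2 → 0
  remainder 0.

S(h_3,h_4): leading monomials are coprime, so the S-polynomial reduces to 0 (Buchberger's first criterion).
Every S-polynomial of the final basis reduces to 0, so we have a Gröbner basis.
Inter-reduce: drop elements whose leading term is divisible by another's, tail-reduce, and make monic.
Reduced Gröbner basis: {u + 9/4*v**2 - 2, v**3 + v**2}.

Elimination: the polynomial v**3 + v**2 lies in the elimination ideal for v, so v ∈ {-1, 0}. For each such v, the remaining basis elements (now univariate) give the rest of the solution.
  v = -1: the earlier basis element becomes u + 1/4 = 0, giving u = -1/4 — point (-1/4, -1).
  v = 0: the earlier basis element becomes u - 2 = 0, giving u = 2 — point (2, 0).
Substituting each solution back into the original system confirms all equations vanish.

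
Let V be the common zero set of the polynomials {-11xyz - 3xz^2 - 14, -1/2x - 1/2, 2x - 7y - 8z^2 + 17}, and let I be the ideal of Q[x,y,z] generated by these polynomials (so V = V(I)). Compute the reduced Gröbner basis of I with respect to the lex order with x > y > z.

G = {x + 1, y + 8/7z^2 - 15/7, z^3 - 21/88z^2 - 15/8z + 49/44}

This is the nonlinear analogue of row-reducing a linear system.

f_1 = -11xyz - 3xz^2 - 14, LT = xyz.
f_2 = -1/2x - 1/2, LT = x.
f_3 = 2x - 7y - 8z^2 + 17, LT = x.

S(f_1,f_2): lcm = xyz. S = 3/11xz^2 - yz + 14/11.
  leading term xz^2: subtract (-6/11z^2)·f_2 from 3/11xz^2 - yz + 14/11 → -yz - 3/11z^2 + 14/11
  leading term yz: no divisor's leading term divides it; move -yz to the remainder.
  leading term z^2: no divisor's leading term divides it; move -3/11z^2 to the remainder.
  leading term 1: no divisor's leading term divides it; move 14/11 to the remainder.
  remainder -yz - 3/11z^2 + 14/11 ≠ 0; add g_4 = -yz - 3/11z^2 + 14/11 to the basis.

S(f_1,f_3): lcm = xyz. S = 3/11xz^2 + 7/2y^2z + 4yz^3 - 17/2yz + 14/11.
  leading term xz^2: subtract (-6/11z^2)·f_2 from 3/11xz^2 + 7/2y^2z + 4yz^3 - 17/2yz + 14/11 → 7/2y^2z + 4yz^3 - 17/2yz - 3/11z^2 + 14/11
  leading term y^2z: subtract (-7/2y)·g_4 from 7/2y^2z + 4yz^3 - 17/2yz - 3/11z^2 + 14/11 → 4yz^3 - 21/22yz^2 - 17/2yz + 49/11y - 3/11z^2 + 14/11
  leading term yz^3: subtract (-4z^2)·g_4 from 4yz^3 - 21/22yz^2 - 17/2yz + 49/11y - 3/11z^2 + 14/11 → -21/22yz^2 - 17/2yz + 49/11y - 12/11z^4 + 53/11z^2 + 14/11
  leading term yz^2: subtract (21/22z)·g_4 from -21/22yz^2 - 17/2yz + 49/11y - 12/11z^4 + 53/11z^2 + 14/11 → -17/2yz + 49/11y - 12/11z^4 + 63/242z^3 + 53/11z^2 - 147/121z + 14/11
  leading term yz: subtract (17/2)·g_4 from -17/2yz + 49/11y - 12/11z^4 + 63/242z^3 + 53/11z^2 - 147/121z + 14/11 → 49/11y - 12/11z^4 + 63/242z^3 + 157/22z^2 - 147/121z - 105/11
  leading term y: no divisor's leading term divides it; move 49/11y to the remainder.
  leading term z^4: no divisor's leading term divides it; move -12/11z^4 to the remainder.
  leading term z^3: no divisor's leading term divides it; move 63/242z^3 to the remainder.
  leading term z^2: no divisor's leading term divides it; move 157/22z^2 to the remainder.
  leading term z: no divisor's leading term divides it; move -147/121z to the remainder.
  leading term 1: no divisor's leading term divides it; move -105/11 to the remainder.
  remainder 49/11y - 12/11z^4 + 63/242z^3 + 157/22z^2 - 147/121z - 105/11 ≠ 0; add g_5 = 49/11y - 12/11z^4 + 63/242z^3 + 157/22z^2 - 147/121z - 105/11 to the basis.

S(f_2,f_3): lcm = x. S = 7/2y + 4z^2 - 15/2.
  leading term y: subtract (11/14)·g_5 from 7/2y + 4z^2 - 15/2 → 6/7z^4 - 9/44z^3 - 45/28z^2 + 21/22z
  leading term z^4: no divisor's leading term divides it; move 6/7z^4 to the remainder.
  leading term z^3: no divisor's leading term divides it; move -9/44z^3 to the remainder.
  leading term z^2: no divisor's leading term divides it; move -45/28z^2 to the remainder.
  leading term z: no divisor's leading term divides it; move 21/22z to the remainder.
  remainder 6/7z^4 - 9/44z^3 - 45/28z^2 + 21/22z ≠ 0; add g_6 = 6/7z^4 - 9/44z^3 - 45/28z^2 + 21/22z to the basis.

S(f_1,g_5): lcm = xyz. S = 12/49xz^5 - 9/154xz^4 - 157/98xz^3 + 6/11xz^2 + 15/7xz + 14/11.
  leading term xz^5: subtract (-24/49z^5)·f_2 from 12/49xz^5 - 9/154xz^4 - 157/98xz^3 + 6/11xz^2 + 15/7xz + 14/11 → -9/154xz^4 - 157/98xz^3 + 6/11xz^2 + 15/7xz - 12/49z^5 + 14/11
  leading term xz^4: subtract (9/77z^4)·f_2 from -9/154xz^4 - 157/98xz^3 + 6/11xz^2 + 15/7xz - 12/49z^5 + 14/11 → -157/98xz^3 + 6/11xz^2 + 15/7xz - 12/49z^5 + 9/154z^4 + 14/11
  leading term xz^3: subtract (157/49z^3)·f_2 from -157/98xz^3 + 6/11xz^2 + 15/7xz - 12/49z^5 + 9/154z^4 + 14/11 → 6/11xz^2 + 15/7xz - 12/49z^5 + 9/154z^4 + 157/98z^3 + 14/11
  leading term xz^2: subtract (-12/11z^2)·f_2 from 6/11xz^2 + 15/7xz - 12/49z^5 + 9/154z^4 + 157/98z^3 + 14/11 → 15/7xz - 12/49z^5 + 9/154z^4 + 157/98z^3 - 6/11z^2 + 14/11
  leading term xz: subtract (-30/7z)·f_2 from 15/7xz - 12/49z^5 + 9/154z^4 + 157/98z^3 - 6/11z^2 + 14/11 → -12/49z^5 + 9/154z^4 + 157/98z^3 - 6/11z^2 - 15/7z + 14/11
  leading term z^5: subtract (-2/7z)·g_6 from -12/49z^5 + 9/154z^4 + 157/98z^3 - 6/11z^2 - 15/7z + 14/11 → 8/7z^3 - 3/11z^2 - 15/7z + 14/11
  leading term z^3: no divisor's leading term divides it; move 8/7z^3 to the remainder.
  leading term z^2: no divisor's leading term divides it; move -3/11z^2 to the remainder.
  leading term z: no divisor's leading term divides it; move -15/7z to the remainder.
  leading term 1: no divisor's leading term divides it; move 14/11 to the remainder.
  remainder 8/7z^3 - 3/11z^2 - 15/7z + 14/11 ≠ 0; add g_7 = 8/7z^3 - 3/11z^2 - 15/7z + 14/11 to the basis.

The other S-polynomials (S(f_1,g_4), S(f_2,g_4), S(f_3,g_4), S(f_2,g_5), S(f_3,g_5), S(g_4,g_5), S(f_1,g_6), S(f_2,g_6), S(f_3,g_6), S(g_4,g_6), S(g_5,g_6), S(f_1,g_7), S(f_2,g_7), S(f_3,g_7), S(g_4,g_7), S(g_5,g_7), S(g_6,g_7)) all reduce to 0 modulo the current basis, so we have a Gröbner basis.
Inter-reduce: drop elements whose leading term is divisible by another's, tail-reduce, and make monic.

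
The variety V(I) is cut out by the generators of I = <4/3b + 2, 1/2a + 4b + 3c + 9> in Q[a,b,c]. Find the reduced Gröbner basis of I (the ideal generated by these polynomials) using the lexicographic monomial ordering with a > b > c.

Buchberger's algorithm terminates because the ascending chain of leading-term ideals stabilizes.

f_1 = 4/3b + 2, LT = b.
f_2 = 1/2a + 4b + 3c + 9, LT = a.

S(f_1,f_2): leading monomials are coprime, so the S-polynomial reduces to 0 (Buchberger's first criterion).
Every S-polynomial of the final basis reduces to 0, so we have a Gröbner basis.

G = {a + 6c + 6, b + 3/2}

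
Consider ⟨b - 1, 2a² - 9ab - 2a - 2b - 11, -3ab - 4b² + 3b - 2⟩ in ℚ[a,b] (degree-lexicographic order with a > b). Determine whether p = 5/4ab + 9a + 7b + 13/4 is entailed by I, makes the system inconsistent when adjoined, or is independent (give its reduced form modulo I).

First compute the reduced Gröbner basis of I by Buchberger's algorithm.
f_1 = b - 1, LT = b.
f_2 = 2a² - 9ab - 2a - 2b - 11, LT = a².
f_3 = -3ab - 4b² + 3b - 2, LT = ab.

S(f_1,f_3): lcm = ab. S = -4/3b² - a + b - ⅔.
  reduce S modulo (f_1, f_2, f_3):
  remainder -a - 1 ≠ 0; add h_4 = -a - 1 to the basis.

The other S-polynomials (S(f_1,f_2), S(f_2,f_3), S(f_1,h_4), S(f_2,h_4), S(f_3,h_4)) all reduce to 0 modulo the current basis, so we have a Gröbner basis.
Inter-reduce: drop elements whose leading term is divisible by another's, tail-reduce, and make monic.
Reduced Gröbner basis: {a + 1, b - 1}.
Label its elements g_1 = a + 1, g_2 = b - 1.

Reduce p = 5/4ab + 9a + 7b + 13/4 modulo G:
  leading term ab: subtract (5/4b)·g_1 from 5/4ab + 9a + 7b + 13/4 → 9a + 23/4b + 13/4
  leading term a: subtract (9)·g_1 from 9a + 23/4b + 13/4 → 23/4b - 23/4
  leading term b: subtract (23/4)·g_2 from 23/4b - 23/4 → 0
  normal form = 0.
Since the normal form is 0, p ∈ I.

5/4ab + 9a + 7b + 13/4 lies in I (it reduces to 0).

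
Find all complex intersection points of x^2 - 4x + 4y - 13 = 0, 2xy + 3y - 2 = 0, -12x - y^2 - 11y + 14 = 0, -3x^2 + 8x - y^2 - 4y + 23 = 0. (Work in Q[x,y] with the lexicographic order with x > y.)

Compute a lex Gröbner basis by Buchberger's algorithm.
f_1 = x^2 - 4x + 4y - 13, LT = x^2.
f_2 = 2xy + 3y - 2, LT = xy.
f_3 = -12x - y^2 - 11y + 14, LT = x.
f_4 = -3x^2 + 8x - y^2 - 4y + 23, LT = x^2.

S(f_1,f_2): lcm = x^2y. S = -11/2xy + x + 4y^2 - 13y.
  reduce S modulo (f_1, f_2, f_3, f_4):
  remainder 47/12y^2 - 17/3y - 13/3 ≠ 0; add h_5 = 47/12y^2 - 17/3y - 13/3 to the basis.

S(f_1,f_3): lcm = x^2. S = -1/12xy^2 - 11/12xy - 17/6x + 4y - 13.
  reduce S modulo (f_1, f_2, f_3, f_4, h_5):
  remainder 1186/141y - 2372/141 ≠ 0; add h_6 = 1186/141y - 2372/141 to the basis.

The other S-polynomials (S(f_1,f_4), S(f_2,f_3), S(f_2,f_4), S(f_3,f_4), S(f_1,h_5), S(f_2,h_5), S(f_3,h_5), S(f_4,h_5), S(f_1,h_6), S(f_2,h_6), S(f_3,h_6), S(f_4,h_6), S(h_5,h_6)) all reduce to 0 modulo the current basis, so we have a Gröbner basis.
Inter-reduce: drop elements whose leading term is divisible by another's, tail-reduce, and make monic.
Reduced Gröbner basis: {x + 1, y - 2}.

The lex basis is triangular: the last element involves only y. Solving y - 2 = 0 gives y ∈ {2}; substituting each value into the earlier elements determines the remaining variables.
  y = 2: the earlier basis element becomes x + 1 = 0, giving x = -1 — point (-1, 2).

{(-1, 2)}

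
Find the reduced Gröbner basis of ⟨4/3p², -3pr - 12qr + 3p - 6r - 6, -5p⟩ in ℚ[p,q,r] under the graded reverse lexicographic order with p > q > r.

G = {qr + ½r + ½, p}

f_1 = 4/3p², LT = p².
f_2 = -3pr - 12qr + 3p - 6r - 6, LT = pr.
f_3 = -5p, LT = p.

S(f_1,f_2): lcm = p²r. S = -4pqr + p² - 2pr - 2p.
  reduce S modulo (f_1, f_2, f_3):
  remainder 16q²r + 16qr + 8q + 4r + 4 ≠ 0; add g_4 = 16q²r + 16qr + 8q + 4r + 4 to the basis.

S(f_2,f_3): lcm = pr. S = 4qr - p + 2r + 2.
  reduce S modulo (f_1, f_2, f_3, g_4):
  remainder 4qr + 2r + 2 ≠ 0; add g_5 = 4qr + 2r + 2 to the basis.

The other S-polynomials (S(f_1,f_3), S(f_1,g_4), S(f_2,g_4), S(f_3,g_4), S(f_1,g_5), S(f_2,g_5), S(f_3,g_5), S(g_4,g_5)) all reduce to 0 modulo the current basis, so we have a Gröbner basis.
Inter-reduce: drop elements whose leading term is divisible by another's, tail-reduce, and make monic.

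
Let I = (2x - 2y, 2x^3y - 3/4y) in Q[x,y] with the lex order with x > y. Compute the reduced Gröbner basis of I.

f_1 = 2x - 2y, LT = x.
f_2 = 2x^3y - 3/4y, LT = x^3y.

S(f_1,f_2): lcm = x^3y. S = -x^2y^2 + 3/8y.
  reduce S modulo (f_1, f_2):
  remainder -y^4 + 3/8y ≠ 0; add g_3 = -y^4 + 3/8y to the basis.

The other S-polynomials (S(f_1,g_3), S(f_2,g_3)) all reduce to 0 modulo the current basis, so we have a Gröbner basis.
Inter-reduce: drop elements whose leading term is divisible by another's, tail-reduce, and make monic.

G = {x - y, y^4 - 3/8y}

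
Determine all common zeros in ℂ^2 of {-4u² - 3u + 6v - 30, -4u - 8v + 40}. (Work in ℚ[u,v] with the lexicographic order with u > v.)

{(0, 5), (-3/2, 23/4)}

Compute a lex Gröbner basis by Buchberger's algorithm.
f_1 = -4u² - 3u + 6v - 30, LT = u².
f_2 = -4u - 8v + 40, LT = u.

S(f_1,f_2): lcm = u². S = -2uv + 43/4u - 3/2v + 15/2.
  leading term uv: subtract (½v)·f_2 from -2uv + 43/4u - 3/2v + 15/2 → 43/4u + 4v² - 43/2v + 15/2
  leading term u: subtract (-43/16)·f_2 from 43/4u + 4v² - 43/2v + 15/2 → 4v² - 43v + 115
  leading term v²: no divisor's leading term divides it; move 4v² to the remainder.
  leading term v: no divisor's leading term divides it; move -43v to the remainder.
  leading term 1: no divisor's leading term divides it; move 115 to the remainder.
  remainder 4v² - 43v + 115 ≠ 0; add h_3 = 4v² - 43v + 115 to the basis.

The other S-polynomials (S(f_1,h_3), S(f_2,h_3)) all reduce to 0 modulo the current basis, so we have a Gröbner basis.
Inter-reduce: drop elements whose leading term is divisible by another's, tail-reduce, and make monic.
Reduced Gröbner basis: {u + 2v - 10, v² - 43/4v + 115/4}.

Elimination: the polynomial v² - 43/4v + 115/4 lies in the elimination ideal for v, so v ∈ {5, 23/4}. For each such v, the remaining basis elements (now univariate) give the rest of the solution.
  v = 5: the earlier basis element becomes u = 0, giving u = 0 — point (0, 5).
  v = 23/4: the earlier basis element becomes u + 3/2 = 0, giving u = -3/2 — point (-3/2, 23/4).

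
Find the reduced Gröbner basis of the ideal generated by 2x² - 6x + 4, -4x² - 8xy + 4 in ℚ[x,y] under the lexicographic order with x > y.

Buchberger's algorithm terminates because the ascending chain of leading-term ideals stabilizes.

f_1 = 2x² - 6x + 4, LT = x².
f_2 = -4x² - 8xy + 4, LT = x².

S(f_1,f_2): lcm = x². S = -2xy - 3x + 3.
  reduce S modulo (f_1, f_2):
  remainder -2xy - 3x + 3 ≠ 0; add g_3 = -2xy - 3x + 3 to the basis.

S(f_1,g_3): lcm = x²y. S = -3/2x² - 3xy + 3/2x + 2y.
  reduce S modulo (f_1, f_2, g_3):
  remainder 3/2x + 2y - 3/2 ≠ 0; add g_4 = 3/2x + 2y - 3/2 to the basis.

S(g_3,g_4): lcm = xy. S = 3/2x - 4/3y² + y - 3/2.
  reduce S modulo (f_1, f_2, g_3, g_4):
  remainder -4/3y² - y ≠ 0; add g_5 = -4/3y² - y to the basis.

The other S-polynomials (S(f_2,g_3), S(f_1,g_4), S(f_2,g_4), S(f_1,g_5), S(f_2,g_5), S(g_3,g_5), S(g_4,g_5)) all reduce to 0 modulo the current basis, so we have a Gröbner basis.
Inter-reduce: drop elements whose leading term is divisible by another's, tail-reduce, and make monic.

G = {x + 4/3y - 1, y² + ¾y}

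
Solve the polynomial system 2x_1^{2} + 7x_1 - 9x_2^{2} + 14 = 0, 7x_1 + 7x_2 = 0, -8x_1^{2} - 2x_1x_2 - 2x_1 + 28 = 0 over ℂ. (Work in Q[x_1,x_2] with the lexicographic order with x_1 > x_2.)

{(2, -2)}

Compute a lex Gröbner basis by Buchberger's algorithm.
f_1 = 2x_1^{2} + 7x_1 - 9x_2^{2} + 14, LT = x_1^{2}.
f_2 = 7x_1 + 7x_2, LT = x_1.
f_3 = -8x_1^{2} - 2x_1x_2 - 2x_1 + 28, LT = x_1^{2}.

S(f_1,f_2): lcm = x_1^{2}. S = -x_1x_2 + \tfrac{7}{2}x_1 - \tfrac{9}{2}x_2^{2} + 7.
  leading term x_1x_2: subtract (-\tfrac{1}{7}x_2)·f_2 from -x_1x_2 + \tfrac{7}{2}x_1 - \tfrac{9}{2}x_2^{2} + 7 → \tfrac{7}{2}x_1 - \tfrac{7}{2}x_2^{2} + 7
  leading term x_1: subtract (\tfrac{1}{2})·f_2 from \tfrac{7}{2}x_1 - \tfrac{7}{2}x_2^{2} + 7 → -\tfrac{7}{2}x_2^{2} - \tfrac{7}{2}x_2 + 7
  leading term x_2^{2}: no divisor's leading term divides it; move -\tfrac{7}{2}x_2^{2} to the remainder.
  leading term x_2: no divisor's leading term divides it; move -\tfrac{7}{2}x_2 to the remainder.
  leading term 1: no divisor's leading term divides it; move 7 to the remainder.
  remainder -\tfrac{7}{2}x_2^{2} - \tfrac{7}{2}x_2 + 7 ≠ 0; add h_4 = -\tfrac{7}{2}x_2^{2} - \tfrac{7}{2}x_2 + 7 to the basis.

S(f_1,f_3): lcm = x_1^{2}. S = -\tfrac{1}{4}x_1x_2 + \tfrac{13}{4}x_1 - \tfrac{9}{2}x_2^{2} + \tfrac{21}{2}.
  leading term x_1x_2: subtract (-\tfrac{1}{28}x_2)·f_2 from -\tfrac{1}{4}x_1x_2 + \tfrac{13}{4}x_1 - \tfrac{9}{2}x_2^{2} + \tfrac{21}{2} → \tfrac{13}{4}x_1 - \tfrac{17}{4}x_2^{2} + \tfrac{21}{2}
  leading term x_1: subtract (\tfrac{13}{28})·f_2 from \tfrac{13}{4}x_1 - \tfrac{17}{4}x_2^{2} + \tfrac{21}{2} → -\tfrac{17}{4}x_2^{2} - \tfrac{13}{4}x_2 + \tfrac{21}{2}
  leading term x_2^{2}: subtract (\tfrac{17}{14})·h_4 from -\tfrac{17}{4}x_2^{2} - \tfrac{13}{4}x_2 + \tfrac{21}{2} → x_2 + 2
  leading term x_2: no divisor's leading term divides it; move x_2 to the remainder.
  leading term 1: no divisor's leading term divides it; move 2 to the remainder.
  remainder x_2 + 2 ≠ 0; add h_5 = x_2 + 2 to the basis.

The other S-polynomials (S(f_2,f_3), S(f_1,h_4), S(f_2,h_4), S(f_3,h_4), S(f_1,h_5), S(f_2,h_5), S(f_3,h_5), S(h_4,h_5)) all reduce to 0 modulo the current basis, so we have a Gröbner basis.
Inter-reduce: drop elements whose leading term is divisible by another's, tail-reduce, and make monic.
Reduced Gröbner basis: {x_1 - 2, x_2 + 2}.

Elimination: the polynomial x_2 + 2 lies in the elimination ideal for x_2, so x_2 ∈ {-2}. For each such x_2, the remaining basis elements (now univariate) give the rest of the solution.
  x_2 = -2: the earlier basis element becomes x_1 - 2 = 0, giving x_1 = 2 — point (2, -2).
A lex Gröbner basis triangularizes the system, enabling back-substitution.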